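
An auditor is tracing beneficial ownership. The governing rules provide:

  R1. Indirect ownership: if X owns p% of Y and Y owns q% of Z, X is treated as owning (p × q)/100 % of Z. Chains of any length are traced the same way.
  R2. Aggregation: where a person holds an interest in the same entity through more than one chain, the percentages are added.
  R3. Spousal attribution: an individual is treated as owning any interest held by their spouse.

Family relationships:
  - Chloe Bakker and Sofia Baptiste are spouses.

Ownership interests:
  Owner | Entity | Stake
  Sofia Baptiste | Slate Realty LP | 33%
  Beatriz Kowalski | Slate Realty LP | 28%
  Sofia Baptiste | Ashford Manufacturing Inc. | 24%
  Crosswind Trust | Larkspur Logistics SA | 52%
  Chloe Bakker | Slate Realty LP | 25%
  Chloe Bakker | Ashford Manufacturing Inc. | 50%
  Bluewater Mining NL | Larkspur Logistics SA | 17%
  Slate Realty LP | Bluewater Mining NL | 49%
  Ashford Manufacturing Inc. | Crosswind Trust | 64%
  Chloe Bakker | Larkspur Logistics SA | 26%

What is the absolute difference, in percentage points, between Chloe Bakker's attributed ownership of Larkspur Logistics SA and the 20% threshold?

35.4586

By spousal attribution (R3), Chloe Bakker is treated as also owning Sofia Baptiste's interest in Slate Realty LP, giving 25% + 33% = 58%.
By spousal attribution (R3), Chloe Bakker is treated as also owning Sofia Baptiste's interest in Ashford Manufacturing Inc, giving 50% + 24% = 74%.
Chain via Slate Realty LP → Bluewater Mining NL (R1): 58% × 49% × 17% = 4.8314% of Larkspur Logistics SA.
Chain via Ashford Manufacturing Inc. → Crosswind Trust (R1): 74% × 64% × 52% = 24.6272% of Larkspur Logistics SA.
Direct interest in Larkspur Logistics SA: 26%.
Aggregating (R2): 4.8314% + 24.6272% + 26% = 55.4586%.
55.4586% exceeds the 20% threshold by 35.4586 percentage points.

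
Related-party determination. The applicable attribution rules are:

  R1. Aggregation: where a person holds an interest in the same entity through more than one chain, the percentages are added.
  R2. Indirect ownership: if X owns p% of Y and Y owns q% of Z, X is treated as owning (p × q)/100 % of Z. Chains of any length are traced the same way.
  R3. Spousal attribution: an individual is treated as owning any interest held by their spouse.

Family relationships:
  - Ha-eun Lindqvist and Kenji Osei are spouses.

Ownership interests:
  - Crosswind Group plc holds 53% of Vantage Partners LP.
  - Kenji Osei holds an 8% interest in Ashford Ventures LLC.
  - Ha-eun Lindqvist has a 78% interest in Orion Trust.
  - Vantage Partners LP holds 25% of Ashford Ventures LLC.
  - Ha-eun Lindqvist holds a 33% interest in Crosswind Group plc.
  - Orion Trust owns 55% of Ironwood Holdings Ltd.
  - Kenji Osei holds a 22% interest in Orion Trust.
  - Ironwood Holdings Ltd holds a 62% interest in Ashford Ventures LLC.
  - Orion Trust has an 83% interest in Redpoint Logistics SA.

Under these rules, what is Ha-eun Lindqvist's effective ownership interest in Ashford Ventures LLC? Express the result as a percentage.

By spousal attribution (R3), Ha-eun Lindqvist is treated as also owning Kenji Osei's interest in Orion Trust, giving 78% + 22% = 100%.
By spousal attribution (R3), Ha-eun Lindqvist is treated as owning Kenji Osei's 8% interest in Ashford Ventures LLC.
Chain via Crosswind Group plc → Vantage Partners LP (R2): 33% × 53% × 25% = 4.3725% of Ashford Ventures LLC.
Chain via Orion Trust → Ironwood Holdings Ltd (R2): 100% × 55% × 62% = 34.1% of Ashford Ventures LLC.
Direct interest in Ashford Ventures LLC: 8%.
Aggregating (R1): 4.3725% + 34.1% + 8% = 46.4725%.

46.4725%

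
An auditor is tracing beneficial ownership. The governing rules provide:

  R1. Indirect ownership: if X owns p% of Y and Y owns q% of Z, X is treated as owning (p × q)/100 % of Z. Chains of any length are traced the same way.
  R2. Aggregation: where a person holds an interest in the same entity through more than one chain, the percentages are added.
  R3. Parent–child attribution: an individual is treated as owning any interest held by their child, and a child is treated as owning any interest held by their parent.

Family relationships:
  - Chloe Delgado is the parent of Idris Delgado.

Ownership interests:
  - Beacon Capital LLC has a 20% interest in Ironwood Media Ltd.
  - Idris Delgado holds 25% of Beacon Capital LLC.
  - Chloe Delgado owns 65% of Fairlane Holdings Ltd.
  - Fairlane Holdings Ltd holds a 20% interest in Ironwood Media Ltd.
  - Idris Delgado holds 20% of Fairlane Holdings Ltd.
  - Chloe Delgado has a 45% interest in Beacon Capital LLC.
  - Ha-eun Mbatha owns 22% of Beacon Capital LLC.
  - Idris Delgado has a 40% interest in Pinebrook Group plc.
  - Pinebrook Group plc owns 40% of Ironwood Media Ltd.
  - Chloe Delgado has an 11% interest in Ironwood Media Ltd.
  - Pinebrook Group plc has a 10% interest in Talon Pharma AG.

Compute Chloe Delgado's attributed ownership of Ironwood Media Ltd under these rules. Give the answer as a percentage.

By parent–child attribution (R3), Chloe Delgado is treated as also owning Idris Delgado's interest in Beacon Capital LLC, giving 45% + 25% = 70%.
By parent–child attribution (R3), Chloe Delgado is treated as also owning Idris Delgado's interest in Fairlane Holdings Ltd, giving 65% + 20% = 85%.
By parent–child attribution (R3), Chloe Delgado is treated as owning Idris Delgado's 40% interest in Pinebrook Group plc.
Chain via Beacon Capital LLC (R1): 70% × 20% = 14% of Ironwood Media Ltd.
Chain via Fairlane Holdings Ltd (R1): 85% × 20% = 17% of Ironwood Media Ltd.
Direct interest in Ironwood Media Ltd: 11%.
Chain via Pinebrook Group plc (R1): 40% × 40% = 16% of Ironwood Media Ltd.
Aggregating (R2): 14% + 17% + 11% + 16% = 58%.

58%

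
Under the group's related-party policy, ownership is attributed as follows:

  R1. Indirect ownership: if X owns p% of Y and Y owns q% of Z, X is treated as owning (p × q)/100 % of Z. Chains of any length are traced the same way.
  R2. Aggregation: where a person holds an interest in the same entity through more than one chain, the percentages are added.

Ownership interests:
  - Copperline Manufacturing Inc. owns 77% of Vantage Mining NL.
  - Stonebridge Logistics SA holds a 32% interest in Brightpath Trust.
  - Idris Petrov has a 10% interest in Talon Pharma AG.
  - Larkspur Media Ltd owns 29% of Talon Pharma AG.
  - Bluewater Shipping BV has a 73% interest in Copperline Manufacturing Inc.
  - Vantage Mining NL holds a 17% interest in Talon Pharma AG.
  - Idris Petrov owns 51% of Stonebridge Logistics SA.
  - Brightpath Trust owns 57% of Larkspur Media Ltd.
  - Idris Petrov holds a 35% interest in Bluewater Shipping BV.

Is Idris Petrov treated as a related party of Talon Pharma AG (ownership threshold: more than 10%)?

Yes

Chain via Stonebridge Logistics SA → Brightpath Trust → Larkspur Media Ltd (R1): 51% × 32% × 57% × 29% = 2.697696% of Talon Pharma AG.
Chain via Bluewater Shipping BV → Copperline Manufacturing Inc. → Vantage Mining NL (R1): 35% × 73% × 77% × 17% = 3.344495% of Talon Pharma AG.
Direct interest in Talon Pharma AG: 10%.
Aggregating (R2): 2.697696% + 3.344495% + 10% = 16.042191%.
16.042191% exceeds the 10% threshold, so Idris is a related party to Talon Pharma AG.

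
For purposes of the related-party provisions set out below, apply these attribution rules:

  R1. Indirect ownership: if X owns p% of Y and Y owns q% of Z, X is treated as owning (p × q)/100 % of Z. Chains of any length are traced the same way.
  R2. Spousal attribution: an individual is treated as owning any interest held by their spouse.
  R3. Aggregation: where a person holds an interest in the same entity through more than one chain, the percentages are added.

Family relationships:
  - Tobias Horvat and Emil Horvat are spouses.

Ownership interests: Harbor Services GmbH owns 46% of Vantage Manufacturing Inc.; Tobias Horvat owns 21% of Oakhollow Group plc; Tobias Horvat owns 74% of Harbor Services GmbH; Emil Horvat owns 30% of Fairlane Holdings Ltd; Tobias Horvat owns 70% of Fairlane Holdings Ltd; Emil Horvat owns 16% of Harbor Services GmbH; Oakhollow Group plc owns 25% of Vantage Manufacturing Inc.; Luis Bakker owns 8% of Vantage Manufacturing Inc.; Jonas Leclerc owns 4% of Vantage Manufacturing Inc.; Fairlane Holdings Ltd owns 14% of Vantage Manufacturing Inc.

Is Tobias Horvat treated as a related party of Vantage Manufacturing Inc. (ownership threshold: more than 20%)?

Yes

By spousal attribution (R2), Tobias Horvat is treated as also owning Emil Horvat's interest in Harbor Services GmbH, giving 74% + 16% = 90%.
By spousal attribution (R2), Tobias Horvat is treated as also owning Emil Horvat's interest in Fairlane Holdings Ltd, giving 70% + 30% = 100%.
Chain via Harbor Services GmbH (R1): 90% × 46% = 41.4% of Vantage Manufacturing Inc.
Chain via Oakhollow Group plc (R1): 21% × 25% = 5.25% of Vantage Manufacturing Inc.
Chain via Fairlane Holdings Ltd (R1): 100% × 14% = 14% of Vantage Manufacturing Inc.
Aggregating (R3): 41.4% + 5.25% + 14% = 60.65%.
60.65% exceeds the 20% threshold, so Tobias is a related party to Vantage Manufacturing Inc.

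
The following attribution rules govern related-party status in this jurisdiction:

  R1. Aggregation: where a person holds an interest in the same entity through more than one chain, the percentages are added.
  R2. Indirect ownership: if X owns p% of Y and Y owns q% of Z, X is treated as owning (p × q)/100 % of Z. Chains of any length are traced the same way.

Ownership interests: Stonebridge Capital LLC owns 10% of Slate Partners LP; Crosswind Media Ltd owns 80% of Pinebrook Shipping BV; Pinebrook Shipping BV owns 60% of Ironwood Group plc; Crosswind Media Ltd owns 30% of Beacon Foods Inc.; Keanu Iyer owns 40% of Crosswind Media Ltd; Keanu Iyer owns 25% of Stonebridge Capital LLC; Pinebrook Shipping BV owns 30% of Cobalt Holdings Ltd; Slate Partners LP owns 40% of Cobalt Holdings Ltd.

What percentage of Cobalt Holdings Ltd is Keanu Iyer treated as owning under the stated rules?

Chain via Crosswind Media Ltd → Pinebrook Shipping BV (R2): 40% × 80% × 30% = 9.6% of Cobalt Holdings Ltd.
Chain via Stonebridge Capital LLC → Slate Partners LP (R2): 25% × 10% × 40% = 1% of Cobalt Holdings Ltd.
Aggregating (R1): 9.6% + 1% = 10.6%.

10.6%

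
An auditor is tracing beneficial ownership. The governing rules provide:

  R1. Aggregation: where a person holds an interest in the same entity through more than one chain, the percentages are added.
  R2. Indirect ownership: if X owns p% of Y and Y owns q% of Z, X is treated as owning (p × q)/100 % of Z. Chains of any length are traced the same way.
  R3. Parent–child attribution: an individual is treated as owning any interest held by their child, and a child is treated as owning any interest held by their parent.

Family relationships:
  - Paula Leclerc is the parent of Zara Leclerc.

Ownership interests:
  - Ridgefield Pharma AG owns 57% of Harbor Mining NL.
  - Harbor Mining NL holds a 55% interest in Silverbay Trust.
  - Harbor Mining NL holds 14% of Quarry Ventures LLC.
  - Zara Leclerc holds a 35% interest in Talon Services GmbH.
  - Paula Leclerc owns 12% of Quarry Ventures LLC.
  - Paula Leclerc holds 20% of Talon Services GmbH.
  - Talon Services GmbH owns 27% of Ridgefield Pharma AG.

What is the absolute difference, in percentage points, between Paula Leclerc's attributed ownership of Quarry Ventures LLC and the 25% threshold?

By parent–child attribution (R3), Paula Leclerc is treated as also owning Zara Leclerc's interest in Talon Services GmbH, giving 20% + 35% = 55%.
Chain via Talon Services GmbH → Ridgefield Pharma AG → Harbor Mining NL (R2): 55% × 27% × 57% × 14% = 1.18503% of Quarry Ventures LLC.
Direct interest in Quarry Ventures LLC: 12%.
Aggregating (R1): 1.18503% + 12% = 13.18503%.
13.18503% falls short of the 25% threshold by 11.81497 percentage points.

11.81497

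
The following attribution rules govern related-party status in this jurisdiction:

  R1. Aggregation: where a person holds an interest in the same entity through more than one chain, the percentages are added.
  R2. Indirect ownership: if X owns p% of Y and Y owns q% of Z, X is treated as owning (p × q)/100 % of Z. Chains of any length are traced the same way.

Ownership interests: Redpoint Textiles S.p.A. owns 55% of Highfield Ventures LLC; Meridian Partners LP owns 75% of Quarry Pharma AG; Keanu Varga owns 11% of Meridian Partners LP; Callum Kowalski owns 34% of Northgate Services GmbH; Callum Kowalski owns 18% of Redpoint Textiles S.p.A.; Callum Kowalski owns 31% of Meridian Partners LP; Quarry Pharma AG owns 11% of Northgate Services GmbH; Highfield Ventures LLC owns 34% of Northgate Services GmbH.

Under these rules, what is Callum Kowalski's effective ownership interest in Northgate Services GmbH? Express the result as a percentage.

39.9235%

Chain via Meridian Partners LP → Quarry Pharma AG (R2): 31% × 75% × 11% = 2.5575% of Northgate Services GmbH.
Chain via Redpoint Textiles S.p.A. → Highfield Ventures LLC (R2): 18% × 55% × 34% = 3.366% of Northgate Services GmbH.
Direct interest in Northgate Services GmbH: 34%.
Aggregating (R1): 2.5575% + 3.366% + 34% = 39.9235%.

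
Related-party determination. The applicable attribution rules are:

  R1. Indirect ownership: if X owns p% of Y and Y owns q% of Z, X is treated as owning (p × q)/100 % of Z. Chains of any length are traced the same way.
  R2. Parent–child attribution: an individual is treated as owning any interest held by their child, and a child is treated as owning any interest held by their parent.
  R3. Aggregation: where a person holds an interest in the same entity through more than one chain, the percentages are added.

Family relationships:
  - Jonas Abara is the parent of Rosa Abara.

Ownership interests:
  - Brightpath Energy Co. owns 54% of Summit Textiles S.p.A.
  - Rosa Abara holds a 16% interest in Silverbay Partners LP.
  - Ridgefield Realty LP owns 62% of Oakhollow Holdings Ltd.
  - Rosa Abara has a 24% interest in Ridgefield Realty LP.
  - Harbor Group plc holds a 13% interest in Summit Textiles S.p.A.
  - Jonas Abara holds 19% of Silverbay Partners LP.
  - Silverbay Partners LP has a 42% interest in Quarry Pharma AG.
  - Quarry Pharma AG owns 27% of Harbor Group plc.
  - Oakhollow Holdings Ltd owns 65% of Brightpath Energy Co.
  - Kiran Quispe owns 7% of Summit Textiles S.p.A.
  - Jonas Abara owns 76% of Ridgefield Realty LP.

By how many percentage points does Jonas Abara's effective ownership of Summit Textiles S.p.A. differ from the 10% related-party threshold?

12.27797

By parent–child attribution (R2), Jonas Abara is treated as also owning Rosa Abara's interest in Ridgefield Realty LP, giving 76% + 24% = 100%.
By parent–child attribution (R2), Jonas Abara is treated as also owning Rosa Abara's interest in Silverbay Partners LP, giving 19% + 16% = 35%.
Chain via Ridgefield Realty LP → Oakhollow Holdings Ltd → Brightpath Energy Co. (R1): 100% × 62% × 65% × 54% = 21.762% of Summit Textiles S.p.A.
Chain via Silverbay Partners LP → Quarry Pharma AG → Harbor Group plc (R1): 35% × 42% × 27% × 13% = 0.51597% of Summit Textiles S.p.A.
Aggregating (R3): 21.762% + 0.51597% = 22.27797%.
22.27797% exceeds the 10% threshold by 12.27797 percentage points.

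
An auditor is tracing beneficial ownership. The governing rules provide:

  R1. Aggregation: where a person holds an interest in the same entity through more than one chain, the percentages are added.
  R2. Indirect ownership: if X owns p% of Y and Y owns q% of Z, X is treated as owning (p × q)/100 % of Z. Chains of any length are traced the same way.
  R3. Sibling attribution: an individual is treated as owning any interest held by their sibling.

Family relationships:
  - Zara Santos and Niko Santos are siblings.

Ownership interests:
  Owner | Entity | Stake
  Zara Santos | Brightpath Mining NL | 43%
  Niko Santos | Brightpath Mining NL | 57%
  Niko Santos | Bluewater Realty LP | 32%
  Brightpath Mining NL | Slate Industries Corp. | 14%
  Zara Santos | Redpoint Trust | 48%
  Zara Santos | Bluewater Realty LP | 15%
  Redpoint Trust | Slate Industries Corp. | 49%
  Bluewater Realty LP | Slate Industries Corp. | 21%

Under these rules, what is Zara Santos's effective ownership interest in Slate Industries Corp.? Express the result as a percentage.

47.39%

By sibling attribution (R3), Zara Santos is treated as also owning Niko Santos's interest in Bluewater Realty LP, giving 15% + 32% = 47%.
By sibling attribution (R3), Zara Santos is treated as also owning Niko Santos's interest in Brightpath Mining NL, giving 43% + 57% = 100%.
Chain via Redpoint Trust (R2): 48% × 49% = 23.52% of Slate Industries Corp.
Chain via Bluewater Realty LP (R2): 47% × 21% = 9.87% of Slate Industries Corp.
Chain via Brightpath Mining NL (R2): 100% × 14% = 14% of Slate Industries Corp.
Aggregating (R1): 23.52% + 9.87% + 14% = 47.39%.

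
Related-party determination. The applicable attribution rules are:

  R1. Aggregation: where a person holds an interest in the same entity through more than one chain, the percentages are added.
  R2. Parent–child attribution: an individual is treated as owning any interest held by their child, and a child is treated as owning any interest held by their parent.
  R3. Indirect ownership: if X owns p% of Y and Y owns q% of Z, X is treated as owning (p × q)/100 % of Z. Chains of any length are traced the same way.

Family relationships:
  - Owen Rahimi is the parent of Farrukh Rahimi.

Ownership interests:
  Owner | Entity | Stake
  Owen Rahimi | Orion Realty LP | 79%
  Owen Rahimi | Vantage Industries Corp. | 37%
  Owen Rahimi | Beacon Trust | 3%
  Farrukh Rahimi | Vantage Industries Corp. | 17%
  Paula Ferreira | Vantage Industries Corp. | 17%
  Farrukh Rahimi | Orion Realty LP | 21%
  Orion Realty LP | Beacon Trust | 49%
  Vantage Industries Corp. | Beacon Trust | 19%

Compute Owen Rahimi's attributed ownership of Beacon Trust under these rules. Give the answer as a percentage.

62.26%

By parent–child attribution (R2), Owen Rahimi is treated as also owning Farrukh Rahimi's interest in Vantage Industries Corp, giving 37% + 17% = 54%.
By parent–child attribution (R2), Owen Rahimi is treated as also owning Farrukh Rahimi's interest in Orion Realty LP, giving 79% + 21% = 100%.
Chain via Vantage Industries Corp. (R3): 54% × 19% = 10.26% of Beacon Trust.
Chain via Orion Realty LP (R3): 100% × 49% = 49% of Beacon Trust.
Direct interest in Beacon Trust: 3%.
Aggregating (R1): 10.26% + 49% + 3% = 62.26%.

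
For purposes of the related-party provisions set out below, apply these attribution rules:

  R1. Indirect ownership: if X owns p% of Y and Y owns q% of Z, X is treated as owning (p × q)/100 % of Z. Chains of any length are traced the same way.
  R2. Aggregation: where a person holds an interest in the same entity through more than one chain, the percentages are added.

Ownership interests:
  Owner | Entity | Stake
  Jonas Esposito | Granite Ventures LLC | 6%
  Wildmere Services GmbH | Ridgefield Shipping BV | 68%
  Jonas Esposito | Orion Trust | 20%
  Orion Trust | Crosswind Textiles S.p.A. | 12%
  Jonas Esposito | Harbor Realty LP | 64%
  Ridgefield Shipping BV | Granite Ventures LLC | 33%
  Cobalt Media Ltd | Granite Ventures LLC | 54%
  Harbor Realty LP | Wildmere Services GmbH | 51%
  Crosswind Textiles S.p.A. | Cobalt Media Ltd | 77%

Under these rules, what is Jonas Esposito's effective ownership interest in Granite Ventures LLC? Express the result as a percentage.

Chain via Orion Trust → Crosswind Textiles S.p.A. → Cobalt Media Ltd (R1): 20% × 12% × 77% × 54% = 0.99792% of Granite Ventures LLC.
Chain via Harbor Realty LP → Wildmere Services GmbH → Ridgefield Shipping BV (R1): 64% × 51% × 68% × 33% = 7.324416% of Granite Ventures LLC.
Direct interest in Granite Ventures LLC: 6%.
Aggregating (R2): 0.99792% + 7.324416% + 6% = 14.322336%.

14.322336%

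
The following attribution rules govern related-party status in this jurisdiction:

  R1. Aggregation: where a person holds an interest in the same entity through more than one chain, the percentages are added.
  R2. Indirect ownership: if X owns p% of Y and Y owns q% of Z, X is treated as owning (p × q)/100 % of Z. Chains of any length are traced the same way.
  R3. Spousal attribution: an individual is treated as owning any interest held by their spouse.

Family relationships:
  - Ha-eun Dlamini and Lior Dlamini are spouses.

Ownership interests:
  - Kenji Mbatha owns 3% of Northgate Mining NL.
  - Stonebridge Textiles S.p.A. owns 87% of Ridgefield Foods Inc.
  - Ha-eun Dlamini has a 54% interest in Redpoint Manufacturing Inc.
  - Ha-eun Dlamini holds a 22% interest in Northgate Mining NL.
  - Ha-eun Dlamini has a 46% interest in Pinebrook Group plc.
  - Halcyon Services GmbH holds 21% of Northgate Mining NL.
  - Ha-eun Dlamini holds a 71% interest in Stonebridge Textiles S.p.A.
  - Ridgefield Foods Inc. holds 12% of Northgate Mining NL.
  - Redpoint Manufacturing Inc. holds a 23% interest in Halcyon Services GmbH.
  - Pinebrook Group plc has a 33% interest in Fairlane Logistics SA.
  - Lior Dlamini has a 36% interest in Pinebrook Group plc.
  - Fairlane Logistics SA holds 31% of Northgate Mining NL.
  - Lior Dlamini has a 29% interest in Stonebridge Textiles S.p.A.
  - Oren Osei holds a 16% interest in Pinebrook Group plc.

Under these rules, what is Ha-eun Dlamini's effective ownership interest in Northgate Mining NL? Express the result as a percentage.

By spousal attribution (R3), Ha-eun Dlamini is treated as also owning Lior Dlamini's interest in Pinebrook Group plc, giving 46% + 36% = 82%.
By spousal attribution (R3), Ha-eun Dlamini is treated as also owning Lior Dlamini's interest in Stonebridge Textiles S.p.A, giving 71% + 29% = 100%.
Chain via Pinebrook Group plc → Fairlane Logistics SA (R2): 82% × 33% × 31% = 8.3886% of Northgate Mining NL.
Chain via Stonebridge Textiles S.p.A. → Ridgefield Foods Inc. (R2): 100% × 87% × 12% = 10.44% of Northgate Mining NL.
Chain via Redpoint Manufacturing Inc. → Halcyon Services GmbH (R2): 54% × 23% × 21% = 2.6082% of Northgate Mining NL.
Direct interest in Northgate Mining NL: 22%.
Aggregating (R1): 8.3886% + 10.44% + 2.6082% + 22% = 43.4368%.

43.4368%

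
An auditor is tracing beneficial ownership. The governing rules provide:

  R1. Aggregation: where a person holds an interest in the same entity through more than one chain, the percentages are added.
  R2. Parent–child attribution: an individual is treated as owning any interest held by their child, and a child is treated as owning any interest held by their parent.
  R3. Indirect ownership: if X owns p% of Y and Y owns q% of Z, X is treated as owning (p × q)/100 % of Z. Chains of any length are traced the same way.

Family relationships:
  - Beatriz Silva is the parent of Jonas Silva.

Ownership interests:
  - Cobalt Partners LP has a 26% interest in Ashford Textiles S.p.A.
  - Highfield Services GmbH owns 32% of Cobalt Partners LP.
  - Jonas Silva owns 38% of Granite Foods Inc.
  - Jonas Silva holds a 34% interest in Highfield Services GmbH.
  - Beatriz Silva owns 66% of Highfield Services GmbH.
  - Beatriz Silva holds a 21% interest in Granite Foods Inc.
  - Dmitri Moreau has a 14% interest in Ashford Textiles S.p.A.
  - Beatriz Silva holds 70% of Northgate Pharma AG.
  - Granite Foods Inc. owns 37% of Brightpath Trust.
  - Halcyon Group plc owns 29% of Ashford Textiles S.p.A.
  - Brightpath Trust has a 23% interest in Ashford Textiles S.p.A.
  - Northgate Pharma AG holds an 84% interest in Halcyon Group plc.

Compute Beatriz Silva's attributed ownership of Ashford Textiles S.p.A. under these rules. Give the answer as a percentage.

By parent–child attribution (R2), Beatriz Silva is treated as also owning Jonas Silva's interest in Granite Foods Inc, giving 21% + 38% = 59%.
By parent–child attribution (R2), Beatriz Silva is treated as also owning Jonas Silva's interest in Highfield Services GmbH, giving 66% + 34% = 100%.
Chain via Northgate Pharma AG → Halcyon Group plc (R3): 70% × 84% × 29% = 17.052% of Ashford Textiles S.p.A.
Chain via Granite Foods Inc. → Brightpath Trust (R3): 59% × 37% × 23% = 5.0209% of Ashford Textiles S.p.A.
Chain via Highfield Services GmbH → Cobalt Partners LP (R3): 100% × 32% × 26% = 8.32% of Ashford Textiles S.p.A.
Aggregating (R1): 17.052% + 5.0209% + 8.32% = 30.3929%.

30.3929%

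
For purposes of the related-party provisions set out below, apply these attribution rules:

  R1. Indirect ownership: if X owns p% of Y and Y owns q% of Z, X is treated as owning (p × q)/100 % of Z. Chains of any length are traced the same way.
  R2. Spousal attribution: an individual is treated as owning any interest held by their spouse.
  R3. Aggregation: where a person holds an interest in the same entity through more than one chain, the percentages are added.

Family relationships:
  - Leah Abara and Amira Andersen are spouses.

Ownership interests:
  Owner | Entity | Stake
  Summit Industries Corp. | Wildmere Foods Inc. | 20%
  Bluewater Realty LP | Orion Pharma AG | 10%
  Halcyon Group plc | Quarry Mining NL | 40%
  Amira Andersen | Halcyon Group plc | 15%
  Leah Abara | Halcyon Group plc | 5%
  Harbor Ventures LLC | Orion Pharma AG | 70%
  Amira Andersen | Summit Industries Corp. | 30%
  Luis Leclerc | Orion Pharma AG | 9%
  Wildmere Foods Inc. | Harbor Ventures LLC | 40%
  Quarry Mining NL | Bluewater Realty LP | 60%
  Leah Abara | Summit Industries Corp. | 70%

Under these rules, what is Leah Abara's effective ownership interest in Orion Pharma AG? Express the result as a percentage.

By spousal attribution (R2), Leah Abara is treated as also owning Amira Andersen's interest in Halcyon Group plc, giving 5% + 15% = 20%.
By spousal attribution (R2), Leah Abara is treated as also owning Amira Andersen's interest in Summit Industries Corp, giving 70% + 30% = 100%.
Chain via Halcyon Group plc → Quarry Mining NL → Bluewater Realty LP (R1): 20% × 40% × 60% × 10% = 0.48% of Orion Pharma AG.
Chain via Summit Industries Corp. → Wildmere Foods Inc. → Harbor Ventures LLC (R1): 100% × 20% × 40% × 70% = 5.6% of Orion Pharma AG.
Aggregating (R3): 0.48% + 5.6% = 6.08%.

6.08%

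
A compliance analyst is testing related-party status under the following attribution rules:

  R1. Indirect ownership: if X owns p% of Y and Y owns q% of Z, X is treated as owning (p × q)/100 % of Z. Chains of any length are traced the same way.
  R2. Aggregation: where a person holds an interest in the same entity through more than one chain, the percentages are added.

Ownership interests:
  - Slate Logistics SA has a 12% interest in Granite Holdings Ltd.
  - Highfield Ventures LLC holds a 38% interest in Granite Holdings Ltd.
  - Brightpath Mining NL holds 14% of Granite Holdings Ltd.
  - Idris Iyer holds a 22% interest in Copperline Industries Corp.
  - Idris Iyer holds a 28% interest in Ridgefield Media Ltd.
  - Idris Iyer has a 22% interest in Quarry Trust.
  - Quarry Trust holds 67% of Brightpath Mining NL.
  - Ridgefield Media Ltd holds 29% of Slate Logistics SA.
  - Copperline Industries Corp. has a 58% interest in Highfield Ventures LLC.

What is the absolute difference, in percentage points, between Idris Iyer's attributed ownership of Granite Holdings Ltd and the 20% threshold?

12.1132

Chain via Quarry Trust → Brightpath Mining NL (R1): 22% × 67% × 14% = 2.0636% of Granite Holdings Ltd.
Chain via Copperline Industries Corp. → Highfield Ventures LLC (R1): 22% × 58% × 38% = 4.8488% of Granite Holdings Ltd.
Chain via Ridgefield Media Ltd → Slate Logistics SA (R1): 28% × 29% × 12% = 0.9744% of Granite Holdings Ltd.
Aggregating (R2): 2.0636% + 4.8488% + 0.9744% = 7.8868%.
7.8868% falls short of the 20% threshold by 12.1132 percentage points.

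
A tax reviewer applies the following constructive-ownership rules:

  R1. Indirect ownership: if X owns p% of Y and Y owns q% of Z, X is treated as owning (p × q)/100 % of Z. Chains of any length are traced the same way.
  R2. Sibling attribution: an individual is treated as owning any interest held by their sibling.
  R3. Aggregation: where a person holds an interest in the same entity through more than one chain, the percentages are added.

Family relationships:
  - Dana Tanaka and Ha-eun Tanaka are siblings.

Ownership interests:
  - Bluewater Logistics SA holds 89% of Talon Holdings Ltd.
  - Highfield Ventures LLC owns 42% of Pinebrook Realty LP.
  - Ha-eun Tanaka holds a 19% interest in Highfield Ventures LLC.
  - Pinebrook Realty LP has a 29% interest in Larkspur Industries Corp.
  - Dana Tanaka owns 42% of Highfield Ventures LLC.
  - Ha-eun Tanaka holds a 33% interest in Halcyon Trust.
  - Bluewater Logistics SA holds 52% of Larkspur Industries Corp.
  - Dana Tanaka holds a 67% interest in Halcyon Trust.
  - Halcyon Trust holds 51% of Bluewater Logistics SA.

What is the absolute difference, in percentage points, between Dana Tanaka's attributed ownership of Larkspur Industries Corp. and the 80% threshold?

By sibling attribution (R2), Dana Tanaka is treated as also owning Ha-eun Tanaka's interest in Highfield Ventures LLC, giving 42% + 19% = 61%.
By sibling attribution (R2), Dana Tanaka is treated as also owning Ha-eun Tanaka's interest in Halcyon Trust, giving 67% + 33% = 100%.
Chain via Highfield Ventures LLC → Pinebrook Realty LP (R1): 61% × 42% × 29% = 7.4298% of Larkspur Industries Corp.
Chain via Halcyon Trust → Bluewater Logistics SA (R1): 100% × 51% × 52% = 26.52% of Larkspur Industries Corp.
Aggregating (R3): 7.4298% + 26.52% = 33.9498%.
33.9498% falls short of the 80% threshold by 46.0502 percentage points.

46.0502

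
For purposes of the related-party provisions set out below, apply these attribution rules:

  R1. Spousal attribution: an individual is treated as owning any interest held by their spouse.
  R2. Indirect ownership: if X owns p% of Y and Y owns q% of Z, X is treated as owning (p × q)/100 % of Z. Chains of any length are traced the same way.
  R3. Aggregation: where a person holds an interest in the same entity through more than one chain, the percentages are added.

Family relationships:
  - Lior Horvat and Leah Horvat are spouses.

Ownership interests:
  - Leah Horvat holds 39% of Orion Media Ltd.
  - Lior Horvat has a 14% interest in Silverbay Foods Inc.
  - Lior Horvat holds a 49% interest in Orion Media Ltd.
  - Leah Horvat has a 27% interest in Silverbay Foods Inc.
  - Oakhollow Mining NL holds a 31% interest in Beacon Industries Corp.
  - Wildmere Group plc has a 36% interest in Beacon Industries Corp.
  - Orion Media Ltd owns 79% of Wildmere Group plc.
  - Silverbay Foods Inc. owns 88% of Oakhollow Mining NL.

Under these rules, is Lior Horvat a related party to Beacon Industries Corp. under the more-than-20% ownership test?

By spousal attribution (R1), Lior Horvat is treated as also owning Leah Horvat's interest in Silverbay Foods Inc, giving 14% + 27% = 41%.
By spousal attribution (R1), Lior Horvat is treated as also owning Leah Horvat's interest in Orion Media Ltd, giving 49% + 39% = 88%.
Chain via Silverbay Foods Inc. → Oakhollow Mining NL (R2): 41% × 88% × 31% = 11.1848% of Beacon Industries Corp.
Chain via Orion Media Ltd → Wildmere Group plc (R2): 88% × 79% × 36% = 25.0272% of Beacon Industries Corp.
Aggregating (R3): 11.1848% + 25.0272% = 36.212%.
36.212% exceeds the 20% threshold, so Lior is a related party to Beacon Industries Corp.

Yes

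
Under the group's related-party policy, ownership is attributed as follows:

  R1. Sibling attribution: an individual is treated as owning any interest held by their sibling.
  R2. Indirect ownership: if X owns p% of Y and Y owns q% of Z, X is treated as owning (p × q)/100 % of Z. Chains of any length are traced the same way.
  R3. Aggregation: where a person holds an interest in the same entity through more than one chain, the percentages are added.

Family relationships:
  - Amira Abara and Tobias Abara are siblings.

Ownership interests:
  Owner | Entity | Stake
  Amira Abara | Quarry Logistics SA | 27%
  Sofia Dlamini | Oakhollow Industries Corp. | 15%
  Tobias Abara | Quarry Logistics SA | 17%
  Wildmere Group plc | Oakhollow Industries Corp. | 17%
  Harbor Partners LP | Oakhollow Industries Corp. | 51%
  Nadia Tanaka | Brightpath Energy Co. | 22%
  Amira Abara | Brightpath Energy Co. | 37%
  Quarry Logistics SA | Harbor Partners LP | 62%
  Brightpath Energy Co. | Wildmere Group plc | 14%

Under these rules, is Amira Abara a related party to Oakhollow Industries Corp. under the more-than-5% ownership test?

By sibling attribution (R1), Amira Abara is treated as also owning Tobias Abara's interest in Quarry Logistics SA, giving 27% + 17% = 44%.
Chain via Quarry Logistics SA → Harbor Partners LP (R2): 44% × 62% × 51% = 13.9128% of Oakhollow Industries Corp.
Chain via Brightpath Energy Co. → Wildmere Group plc (R2): 37% × 14% × 17% = 0.8806% of Oakhollow Industries Corp.
Aggregating (R3): 13.9128% + 0.8806% = 14.7934%.
14.7934% exceeds the 5% threshold, so Amira is a related party to Oakhollow Industries Corp.

Yes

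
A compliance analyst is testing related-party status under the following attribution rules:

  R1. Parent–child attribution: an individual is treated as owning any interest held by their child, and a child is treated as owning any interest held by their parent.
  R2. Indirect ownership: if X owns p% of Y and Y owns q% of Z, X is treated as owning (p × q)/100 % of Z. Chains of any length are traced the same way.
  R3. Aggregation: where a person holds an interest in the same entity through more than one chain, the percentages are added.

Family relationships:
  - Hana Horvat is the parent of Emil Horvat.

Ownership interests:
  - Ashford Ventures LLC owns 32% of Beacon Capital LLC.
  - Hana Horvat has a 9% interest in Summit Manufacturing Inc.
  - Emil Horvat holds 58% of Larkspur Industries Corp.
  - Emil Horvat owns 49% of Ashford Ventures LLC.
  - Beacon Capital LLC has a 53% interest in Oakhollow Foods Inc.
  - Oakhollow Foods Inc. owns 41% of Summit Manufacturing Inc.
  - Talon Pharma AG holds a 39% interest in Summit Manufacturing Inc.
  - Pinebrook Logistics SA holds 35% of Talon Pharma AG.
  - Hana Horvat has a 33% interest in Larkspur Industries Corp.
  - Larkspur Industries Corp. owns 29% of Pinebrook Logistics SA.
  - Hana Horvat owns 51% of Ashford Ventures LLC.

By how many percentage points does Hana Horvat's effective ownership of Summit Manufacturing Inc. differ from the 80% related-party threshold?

By parent–child attribution (R1), Hana Horvat is treated as also owning Emil Horvat's interest in Ashford Ventures LLC, giving 51% + 49% = 100%.
By parent–child attribution (R1), Hana Horvat is treated as also owning Emil Horvat's interest in Larkspur Industries Corp, giving 33% + 58% = 91%.
Chain via Ashford Ventures LLC → Beacon Capital LLC → Oakhollow Foods Inc. (R2): 100% × 32% × 53% × 41% = 6.9536% of Summit Manufacturing Inc.
Chain via Larkspur Industries Corp. → Pinebrook Logistics SA → Talon Pharma AG (R2): 91% × 29% × 35% × 39% = 3.602235% of Summit Manufacturing Inc.
Direct interest in Summit Manufacturing Inc: 9%.
Aggregating (R3): 6.9536% + 3.602235% + 9% = 19.555835%.
19.555835% falls short of the 80% threshold by 60.444165 percentage points.

60.444165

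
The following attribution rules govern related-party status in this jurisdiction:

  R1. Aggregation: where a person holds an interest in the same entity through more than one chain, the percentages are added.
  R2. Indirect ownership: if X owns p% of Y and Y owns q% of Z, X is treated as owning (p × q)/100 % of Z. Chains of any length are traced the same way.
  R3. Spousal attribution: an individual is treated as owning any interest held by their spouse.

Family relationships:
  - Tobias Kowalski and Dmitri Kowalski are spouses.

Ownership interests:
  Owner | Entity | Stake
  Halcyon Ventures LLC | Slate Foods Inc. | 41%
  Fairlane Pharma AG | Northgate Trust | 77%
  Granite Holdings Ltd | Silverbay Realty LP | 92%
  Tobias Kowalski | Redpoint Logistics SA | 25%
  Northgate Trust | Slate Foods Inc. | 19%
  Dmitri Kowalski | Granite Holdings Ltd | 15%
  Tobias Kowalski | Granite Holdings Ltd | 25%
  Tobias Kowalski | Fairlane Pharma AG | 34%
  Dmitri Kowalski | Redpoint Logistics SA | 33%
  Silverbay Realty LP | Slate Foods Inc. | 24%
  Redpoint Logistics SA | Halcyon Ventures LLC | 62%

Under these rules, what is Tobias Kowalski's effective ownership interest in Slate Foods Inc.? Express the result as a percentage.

By spousal attribution (R3), Tobias Kowalski is treated as also owning Dmitri Kowalski's interest in Granite Holdings Ltd, giving 25% + 15% = 40%.
By spousal attribution (R3), Tobias Kowalski is treated as also owning Dmitri Kowalski's interest in Redpoint Logistics SA, giving 25% + 33% = 58%.
Chain via Granite Holdings Ltd → Silverbay Realty LP (R2): 40% × 92% × 24% = 8.832% of Slate Foods Inc.
Chain via Redpoint Logistics SA → Halcyon Ventures LLC (R2): 58% × 62% × 41% = 14.7436% of Slate Foods Inc.
Chain via Fairlane Pharma AG → Northgate Trust (R2): 34% × 77% × 19% = 4.9742% of Slate Foods Inc.
Aggregating (R1): 8.832% + 14.7436% + 4.9742% = 28.5498%.

28.5498%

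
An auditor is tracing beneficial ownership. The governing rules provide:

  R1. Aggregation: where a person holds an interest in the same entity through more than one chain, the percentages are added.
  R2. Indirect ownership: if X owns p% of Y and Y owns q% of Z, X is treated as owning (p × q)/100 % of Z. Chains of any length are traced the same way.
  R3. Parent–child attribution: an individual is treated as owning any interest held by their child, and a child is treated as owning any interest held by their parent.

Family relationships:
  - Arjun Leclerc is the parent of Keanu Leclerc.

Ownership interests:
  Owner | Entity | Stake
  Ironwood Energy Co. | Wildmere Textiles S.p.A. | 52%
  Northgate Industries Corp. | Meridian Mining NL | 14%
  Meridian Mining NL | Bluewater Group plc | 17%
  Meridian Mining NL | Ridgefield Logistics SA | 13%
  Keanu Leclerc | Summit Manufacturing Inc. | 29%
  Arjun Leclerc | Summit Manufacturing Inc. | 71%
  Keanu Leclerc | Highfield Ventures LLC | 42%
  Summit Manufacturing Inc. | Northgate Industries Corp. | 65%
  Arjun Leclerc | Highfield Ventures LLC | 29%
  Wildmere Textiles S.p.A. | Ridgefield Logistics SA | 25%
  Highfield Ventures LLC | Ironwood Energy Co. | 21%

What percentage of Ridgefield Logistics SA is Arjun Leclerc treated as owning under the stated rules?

By parent–child attribution (R3), Arjun Leclerc is treated as also owning Keanu Leclerc's interest in Highfield Ventures LLC, giving 29% + 42% = 71%.
By parent–child attribution (R3), Arjun Leclerc is treated as also owning Keanu Leclerc's interest in Summit Manufacturing Inc, giving 71% + 29% = 100%.
Chain via Highfield Ventures LLC → Ironwood Energy Co. → Wildmere Textiles S.p.A. (R2): 71% × 21% × 52% × 25% = 1.9383% of Ridgefield Logistics SA.
Chain via Summit Manufacturing Inc. → Northgate Industries Corp. → Meridian Mining NL (R2): 100% × 65% × 14% × 13% = 1.183% of Ridgefield Logistics SA.
Aggregating (R1): 1.9383% + 1.183% = 3.1213%.

3.1213%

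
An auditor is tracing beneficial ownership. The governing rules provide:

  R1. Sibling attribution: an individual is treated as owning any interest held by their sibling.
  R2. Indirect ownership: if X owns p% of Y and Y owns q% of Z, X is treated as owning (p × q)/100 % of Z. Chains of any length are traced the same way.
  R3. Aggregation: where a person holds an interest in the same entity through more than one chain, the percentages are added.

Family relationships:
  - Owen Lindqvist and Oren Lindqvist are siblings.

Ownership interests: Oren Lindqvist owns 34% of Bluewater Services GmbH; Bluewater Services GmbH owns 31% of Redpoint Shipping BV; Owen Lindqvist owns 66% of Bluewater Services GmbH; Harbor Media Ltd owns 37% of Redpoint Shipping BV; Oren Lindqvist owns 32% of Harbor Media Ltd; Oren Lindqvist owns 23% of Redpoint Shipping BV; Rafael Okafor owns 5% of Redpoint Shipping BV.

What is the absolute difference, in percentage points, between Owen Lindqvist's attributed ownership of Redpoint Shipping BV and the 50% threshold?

15.84

By sibling attribution (R1), Owen Lindqvist is treated as also owning Oren Lindqvist's interest in Bluewater Services GmbH, giving 66% + 34% = 100%.
By sibling attribution (R1), Owen Lindqvist is treated as owning Oren Lindqvist's 32% interest in Harbor Media Ltd.
By sibling attribution (R1), Owen Lindqvist is treated as owning Oren Lindqvist's 23% interest in Redpoint Shipping BV.
Chain via Bluewater Services GmbH (R2): 100% × 31% = 31% of Redpoint Shipping BV.
Chain via Harbor Media Ltd (R2): 32% × 37% = 11.84% of Redpoint Shipping BV.
Direct interest in Redpoint Shipping BV: 23%.
Aggregating (R3): 31% + 11.84% + 23% = 65.84%.
65.84% exceeds the 50% threshold by 15.84 percentage points.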